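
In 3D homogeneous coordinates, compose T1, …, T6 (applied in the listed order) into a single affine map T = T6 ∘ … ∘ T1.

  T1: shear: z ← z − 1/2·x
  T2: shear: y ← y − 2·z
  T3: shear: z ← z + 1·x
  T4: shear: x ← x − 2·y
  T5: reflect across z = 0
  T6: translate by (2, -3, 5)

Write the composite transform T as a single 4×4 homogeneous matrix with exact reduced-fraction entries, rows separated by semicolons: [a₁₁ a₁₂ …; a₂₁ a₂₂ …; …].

T = [-1 -2 4 2; 1 1 -2 -3; -1/2 0 -1 5; 0 0 0 1]

T1 = [1 0 0 0; 0 1 0 0; -1/2 0 1 0; 0 0 0 1]
T2·T1 = [1 0 0 0; 1 1 -2 0; -1/2 0 1 0; 0 0 0 1]
T3·…·T1 = [1 0 0 0; 1 1 -2 0; 1/2 0 1 0; 0 0 0 1]
T4·…·T1 = [-1 -2 4 0; 1 1 -2 0; 1/2 0 1 0; 0 0 0 1]
T5·…·T1 = [-1 -2 4 0; 1 1 -2 0; -1/2 0 -1 0; 0 0 0 1]
T6·…·T1 = [-1 -2 4 2; 1 1 -2 -3; -1/2 0 -1 5; 0 0 0 1]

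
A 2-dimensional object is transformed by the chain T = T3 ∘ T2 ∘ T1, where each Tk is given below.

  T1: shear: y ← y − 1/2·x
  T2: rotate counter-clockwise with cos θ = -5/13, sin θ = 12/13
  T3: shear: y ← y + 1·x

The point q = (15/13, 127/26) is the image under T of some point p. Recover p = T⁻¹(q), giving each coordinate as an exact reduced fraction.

T1 = [1 0 0; -1/2 1 0; 0 0 1]
T2·T1 = [1/13 -12/13 0; 29/26 -5/13 0; 0 0 1]
T3·…·T1 = [1/13 -12/13 0; 31/26 -17/13 0; 0 0 1]
det M = 1; M⁻¹ = [-17/13 12/13 0; -31/26 1/13 0; 0 0 1]
M⁻¹ · (15/13, 127/26)ᵀ = (3, -1)ᵀ

p = (3, -1)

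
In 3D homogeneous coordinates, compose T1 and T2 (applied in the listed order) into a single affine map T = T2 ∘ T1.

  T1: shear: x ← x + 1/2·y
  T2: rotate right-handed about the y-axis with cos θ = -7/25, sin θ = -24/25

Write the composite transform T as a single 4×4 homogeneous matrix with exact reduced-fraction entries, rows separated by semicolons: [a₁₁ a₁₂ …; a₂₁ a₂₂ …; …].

T1 = [1 1/2 0 0; 0 1 0 0; 0 0 1 0; 0 0 0 1]
T2·T1 = [-7/25 -7/50 -24/25 0; 0 1 0 0; 24/25 12/25 -7/25 0; 0 0 0 1]

T = [-7/25 -7/50 -24/25 0; 0 1 0 0; 24/25 12/25 -7/25 0; 0 0 0 1]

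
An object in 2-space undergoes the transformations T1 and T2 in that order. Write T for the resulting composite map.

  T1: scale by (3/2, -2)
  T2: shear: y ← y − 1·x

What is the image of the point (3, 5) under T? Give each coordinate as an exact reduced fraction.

T(p) = (9/2, -29/2)

T1 scale by (3/2, -2): (3, 5) → (9/2, -10)
T2 shear: y ← y − 1·x: (9/2, -10) → (9/2, -29/2)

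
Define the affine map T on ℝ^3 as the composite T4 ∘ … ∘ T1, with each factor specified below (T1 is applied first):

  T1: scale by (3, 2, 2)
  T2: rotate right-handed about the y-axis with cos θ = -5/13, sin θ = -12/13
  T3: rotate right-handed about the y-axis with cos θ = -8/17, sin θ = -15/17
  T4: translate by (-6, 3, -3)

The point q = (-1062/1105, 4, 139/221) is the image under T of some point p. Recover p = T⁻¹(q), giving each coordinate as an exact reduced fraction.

T1 = [3 0 0 0; 0 2 0 0; 0 0 2 0; 0 0 0 1]
T2·T1 = [-15/13 0 -24/13 0; 0 2 0 0; 36/13 0 -10/13 0; 0 0 0 1]
T3·…·T1 = [-420/221 0 342/221 0; 0 2 0 0; -513/221 0 -280/221 0; 0 0 0 1]
T4·…·T1 = [-420/221 0 342/221 -6; 0 2 0 3; -513/221 0 -280/221 -3; 0 0 0 1]
det M = 12; M⁻¹ = [-140/663 0 -57/221 -451/221; 0 1/2 0 -3/2; 171/442 0 -70/221 303/221; 0 0 0 1]
M⁻¹ · (-1062/1105, 4, 139/221)ᵀ = (-2, 1/2, 4/5)ᵀ

p = (-2, 1/2, 4/5)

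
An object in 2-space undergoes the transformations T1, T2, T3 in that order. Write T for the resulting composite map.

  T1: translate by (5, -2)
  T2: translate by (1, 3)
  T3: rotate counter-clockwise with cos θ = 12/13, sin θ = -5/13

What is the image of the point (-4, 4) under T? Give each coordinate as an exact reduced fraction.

T1 translate by (5, -2): (-4, 4) → (1, 2)
T2 translate by (1, 3): (1, 2) → (2, 5)
T3 rotate counter-clockwise with cos θ = 12/13, sin θ = -5/13: (2, 5) → (49/13, 50/13)

T(p) = (49/13, 50/13)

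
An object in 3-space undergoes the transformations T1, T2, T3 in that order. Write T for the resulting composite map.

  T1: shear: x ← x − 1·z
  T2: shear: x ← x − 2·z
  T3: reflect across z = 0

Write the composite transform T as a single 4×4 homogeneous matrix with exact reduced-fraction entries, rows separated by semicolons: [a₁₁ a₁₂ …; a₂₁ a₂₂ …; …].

T1 = [1 0 -1 0; 0 1 0 0; 0 0 1 0; 0 0 0 1]
T2·T1 = [1 0 -3 0; 0 1 0 0; 0 0 1 0; 0 0 0 1]
T3·…·T1 = [1 0 -3 0; 0 1 0 0; 0 0 -1 0; 0 0 0 1]

T = [1 0 -3 0; 0 1 0 0; 0 0 -1 0; 0 0 0 1]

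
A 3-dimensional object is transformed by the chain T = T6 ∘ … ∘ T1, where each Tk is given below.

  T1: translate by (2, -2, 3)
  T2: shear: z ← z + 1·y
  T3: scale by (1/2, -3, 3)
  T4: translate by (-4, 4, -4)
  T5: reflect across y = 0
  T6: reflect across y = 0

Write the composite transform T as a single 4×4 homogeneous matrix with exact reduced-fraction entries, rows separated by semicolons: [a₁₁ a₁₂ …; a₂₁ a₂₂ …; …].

T = [1/2 0 0 -3; 0 -3 0 10; 0 3 3 -1; 0 0 0 1]

T1 = [1 0 0 2; 0 1 0 -2; 0 0 1 3; 0 0 0 1]
T2·T1 = [1 0 0 2; 0 1 0 -2; 0 1 1 1; 0 0 0 1]
T3·…·T1 = [1/2 0 0 1; 0 -3 0 6; 0 3 3 3; 0 0 0 1]
T4·…·T1 = [1/2 0 0 -3; 0 -3 0 10; 0 3 3 -1; 0 0 0 1]
T5·…·T1 = [1/2 0 0 -3; 0 3 0 -10; 0 3 3 -1; 0 0 0 1]
T6·…·T1 = [1/2 0 0 -3; 0 -3 0 10; 0 3 3 -1; 0 0 0 1]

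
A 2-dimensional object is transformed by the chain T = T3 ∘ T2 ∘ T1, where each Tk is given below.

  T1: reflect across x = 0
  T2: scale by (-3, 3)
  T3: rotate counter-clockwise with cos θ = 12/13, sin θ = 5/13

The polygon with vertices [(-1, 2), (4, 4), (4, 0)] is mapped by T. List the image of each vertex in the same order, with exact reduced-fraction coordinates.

image vertices: (-66/13, 57/13), (84/13, 204/13), (144/13, 60/13)

T1 reflect across x = 0: (-1, 2) → (1, 2); (4, 4) → (-4, 4); (4, 0) → (-4, 0)
T2 scale by (-3, 3): (1, 2) → (-3, 6); (-4, 4) → (12, 12); (-4, 0) → (12, 0)
T3 rotate counter-clockwise with cos θ = 12/13, sin θ = 5/13: (-3, 6) → (-66/13, 57/13); (12, 12) → (84/13, 204/13); (12, 0) → (144/13, 60/13)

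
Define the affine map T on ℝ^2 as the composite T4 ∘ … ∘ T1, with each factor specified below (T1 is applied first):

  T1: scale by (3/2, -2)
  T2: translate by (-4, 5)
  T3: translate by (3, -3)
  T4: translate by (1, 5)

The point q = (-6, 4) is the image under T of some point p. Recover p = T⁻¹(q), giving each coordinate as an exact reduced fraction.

T1 = [3/2 0 0; 0 -2 0; 0 0 1]
T2·T1 = [3/2 0 -4; 0 -2 5; 0 0 1]
T3·…·T1 = [3/2 0 -1; 0 -2 2; 0 0 1]
T4·…·T1 = [3/2 0 0; 0 -2 7; 0 0 1]
det M = -3; M⁻¹ = [2/3 0 0; 0 -1/2 7/2; 0 0 1]
M⁻¹ · (-6, 4)ᵀ = (-4, 3/2)ᵀ

p = (-4, 3/2)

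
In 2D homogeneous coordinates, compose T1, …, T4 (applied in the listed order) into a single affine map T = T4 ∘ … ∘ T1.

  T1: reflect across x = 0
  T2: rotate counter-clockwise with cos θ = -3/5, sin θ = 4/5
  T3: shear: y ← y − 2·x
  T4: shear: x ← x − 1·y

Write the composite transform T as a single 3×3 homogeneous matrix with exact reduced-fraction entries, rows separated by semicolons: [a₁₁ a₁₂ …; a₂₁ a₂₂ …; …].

T = [13/5 -9/5 0; -2 1 0; 0 0 1]

T1 = [-1 0 0; 0 1 0; 0 0 1]
T2·T1 = [3/5 -4/5 0; -4/5 -3/5 0; 0 0 1]
T3·…·T1 = [3/5 -4/5 0; -2 1 0; 0 0 1]
T4·…·T1 = [13/5 -9/5 0; -2 1 0; 0 0 1]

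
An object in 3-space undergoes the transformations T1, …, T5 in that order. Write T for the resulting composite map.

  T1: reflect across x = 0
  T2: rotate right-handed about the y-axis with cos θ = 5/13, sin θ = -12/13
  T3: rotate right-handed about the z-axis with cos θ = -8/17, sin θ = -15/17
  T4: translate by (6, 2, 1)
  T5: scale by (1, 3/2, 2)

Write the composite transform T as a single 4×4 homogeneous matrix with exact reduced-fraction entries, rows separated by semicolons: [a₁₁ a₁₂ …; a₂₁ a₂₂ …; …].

T = [40/221 15/17 96/221 6; 225/442 -12/17 270/221 3; -24/13 0 10/13 2; 0 0 0 1]

T1 = [-1 0 0 0; 0 1 0 0; 0 0 1 0; 0 0 0 1]
T2·T1 = [-5/13 0 -12/13 0; 0 1 0 0; -12/13 0 5/13 0; 0 0 0 1]
T3·…·T1 = [40/221 15/17 96/221 0; 75/221 -8/17 180/221 0; -12/13 0 5/13 0; 0 0 0 1]
T4·…·T1 = [40/221 15/17 96/221 6; 75/221 -8/17 180/221 2; -12/13 0 5/13 1; 0 0 0 1]
T5·…·T1 = [40/221 15/17 96/221 6; 225/442 -12/17 270/221 3; -24/13 0 10/13 2; 0 0 0 1]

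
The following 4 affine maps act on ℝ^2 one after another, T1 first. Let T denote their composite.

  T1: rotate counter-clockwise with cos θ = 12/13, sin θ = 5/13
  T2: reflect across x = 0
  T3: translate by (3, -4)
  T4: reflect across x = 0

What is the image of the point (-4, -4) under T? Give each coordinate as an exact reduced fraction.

T(p) = (-67/13, -120/13)

T1 rotate counter-clockwise with cos θ = 12/13, sin θ = 5/13: (-4, -4) → (-28/13, -68/13)
T2 reflect across x = 0: (-28/13, -68/13) → (28/13, -68/13)
T3 translate by (3, -4): (28/13, -68/13) → (67/13, -120/13)
T4 reflect across x = 0: (67/13, -120/13) → (-67/13, -120/13)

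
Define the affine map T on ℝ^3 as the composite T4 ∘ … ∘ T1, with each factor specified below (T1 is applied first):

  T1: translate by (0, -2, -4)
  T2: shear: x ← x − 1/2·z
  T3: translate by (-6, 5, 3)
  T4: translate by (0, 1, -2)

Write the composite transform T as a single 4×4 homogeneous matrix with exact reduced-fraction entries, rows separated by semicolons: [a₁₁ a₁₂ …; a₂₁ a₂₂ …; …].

T1 = [1 0 0 0; 0 1 0 -2; 0 0 1 -4; 0 0 0 1]
T2·T1 = [1 0 -1/2 2; 0 1 0 -2; 0 0 1 -4; 0 0 0 1]
T3·…·T1 = [1 0 -1/2 -4; 0 1 0 3; 0 0 1 -1; 0 0 0 1]
T4·…·T1 = [1 0 -1/2 -4; 0 1 0 4; 0 0 1 -3; 0 0 0 1]

T = [1 0 -1/2 -4; 0 1 0 4; 0 0 1 -3; 0 0 0 1]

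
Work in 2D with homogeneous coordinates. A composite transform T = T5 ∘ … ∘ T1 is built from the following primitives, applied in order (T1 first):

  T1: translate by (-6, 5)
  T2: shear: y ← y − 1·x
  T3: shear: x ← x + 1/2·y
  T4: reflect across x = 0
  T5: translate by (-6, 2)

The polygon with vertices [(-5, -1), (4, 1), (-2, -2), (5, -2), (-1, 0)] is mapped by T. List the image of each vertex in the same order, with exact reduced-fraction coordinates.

image vertices: (-5/2, 17), (-8, 10), (-7/2, 13), (-7, 6), (-5, 14)

T1 translate by (-6, 5): (-5, -1) → (-11, 4); (4, 1) → (-2, 6); (-2, -2) → (-8, 3); (5, -2) → (-1, 3); (-1, 0) → (-7, 5)
T2 shear: y ← y − 1·x: (-11, 4) → (-11, 15); (-2, 6) → (-2, 8); (-8, 3) → (-8, 11); (-1, 3) → (-1, 4); (-7, 5) → (-7, 12)
T3 shear: x ← x + 1/2·y: (-11, 15) → (-7/2, 15); (-2, 8) → (2, 8); (-8, 11) → (-5/2, 11); (-1, 4) → (1, 4); (-7, 12) → (-1, 12)
T4 reflect across x = 0: (-7/2, 15) → (7/2, 15); (2, 8) → (-2, 8); (-5/2, 11) → (5/2, 11); (1, 4) → (-1, 4); (-1, 12) → (1, 12)
T5 translate by (-6, 2): (7/2, 15) → (-5/2, 17); (-2, 8) → (-8, 10); (5/2, 11) → (-7/2, 13); (-1, 4) → (-7, 6); (1, 12) → (-5, 14)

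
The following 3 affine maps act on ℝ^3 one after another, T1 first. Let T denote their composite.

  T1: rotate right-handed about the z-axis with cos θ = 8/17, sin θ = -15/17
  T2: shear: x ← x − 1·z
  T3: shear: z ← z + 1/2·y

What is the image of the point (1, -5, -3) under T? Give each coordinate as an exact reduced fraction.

T1 rotate right-handed about the z-axis with cos θ = 8/17, sin θ = -15/17: (1, -5, -3) → (-67/17, -55/17, -3)
T2 shear: x ← x − 1·z: (-67/17, -55/17, -3) → (-16/17, -55/17, -3)
T3 shear: z ← z + 1/2·y: (-16/17, -55/17, -3) → (-16/17, -55/17, -157/34)

T(p) = (-16/17, -55/17, -157/34)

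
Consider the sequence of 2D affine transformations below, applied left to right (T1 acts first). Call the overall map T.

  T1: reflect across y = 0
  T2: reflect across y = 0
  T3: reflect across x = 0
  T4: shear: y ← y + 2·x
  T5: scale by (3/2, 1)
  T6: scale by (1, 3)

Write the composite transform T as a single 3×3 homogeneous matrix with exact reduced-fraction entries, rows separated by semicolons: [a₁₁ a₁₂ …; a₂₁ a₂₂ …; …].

T = [-3/2 0 0; -6 3 0; 0 0 1]

T1 = [1 0 0; 0 -1 0; 0 0 1]
T2·T1 = [1 0 0; 0 1 0; 0 0 1]
T3·…·T1 = [-1 0 0; 0 1 0; 0 0 1]
T4·…·T1 = [-1 0 0; -2 1 0; 0 0 1]
T5·…·T1 = [-3/2 0 0; -2 1 0; 0 0 1]
T6·…·T1 = [-3/2 0 0; -6 3 0; 0 0 1]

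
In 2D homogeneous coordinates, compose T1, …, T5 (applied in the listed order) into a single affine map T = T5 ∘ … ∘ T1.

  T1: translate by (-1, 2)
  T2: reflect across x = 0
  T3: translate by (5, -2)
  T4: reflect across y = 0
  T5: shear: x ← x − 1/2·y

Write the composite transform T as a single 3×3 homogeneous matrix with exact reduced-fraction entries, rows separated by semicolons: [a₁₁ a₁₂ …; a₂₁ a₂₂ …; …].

T = [-1 1/2 6; 0 -1 0; 0 0 1]

T1 = [1 0 -1; 0 1 2; 0 0 1]
T2·T1 = [-1 0 1; 0 1 2; 0 0 1]
T3·…·T1 = [-1 0 6; 0 1 0; 0 0 1]
T4·…·T1 = [-1 0 6; 0 -1 0; 0 0 1]
T5·…·T1 = [-1 1/2 6; 0 -1 0; 0 0 1]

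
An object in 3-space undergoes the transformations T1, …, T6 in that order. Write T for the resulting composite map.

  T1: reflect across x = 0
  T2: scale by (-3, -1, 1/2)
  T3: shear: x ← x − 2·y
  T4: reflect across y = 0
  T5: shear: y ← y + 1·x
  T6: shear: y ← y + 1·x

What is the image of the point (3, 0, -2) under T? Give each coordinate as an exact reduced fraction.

T1 reflect across x = 0: (3, 0, -2) → (-3, 0, -2)
T2 scale by (-3, -1, 1/2): (-3, 0, -2) → (9, 0, -1)
T3 shear: x ← x − 2·y: (9, 0, -1) → (9, 0, -1)
T4 reflect across y = 0: (9, 0, -1) → (9, 0, -1)
T5 shear: y ← y + 1·x: (9, 0, -1) → (9, 9, -1)
T6 shear: y ← y + 1·x: (9, 9, -1) → (9, 18, -1)

T(p) = (9, 18, -1)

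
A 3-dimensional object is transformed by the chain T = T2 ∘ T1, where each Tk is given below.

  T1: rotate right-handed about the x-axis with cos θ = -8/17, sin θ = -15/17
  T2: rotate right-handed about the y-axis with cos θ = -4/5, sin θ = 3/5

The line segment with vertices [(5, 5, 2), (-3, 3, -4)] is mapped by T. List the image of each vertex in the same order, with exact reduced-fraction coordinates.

T1 rotate right-handed about the x-axis with cos θ = -8/17, sin θ = -15/17: (5, 5, 2) → (5, -10/17, -91/17); (-3, 3, -4) → (-3, -84/17, -13/17)
T2 rotate right-handed about the y-axis with cos θ = -4/5, sin θ = 3/5: (5, -10/17, -91/17) → (-613/85, -10/17, 109/85); (-3, -84/17, -13/17) → (33/17, -84/17, 41/17)

image vertices: (-613/85, -10/17, 109/85), (33/17, -84/17, 41/17)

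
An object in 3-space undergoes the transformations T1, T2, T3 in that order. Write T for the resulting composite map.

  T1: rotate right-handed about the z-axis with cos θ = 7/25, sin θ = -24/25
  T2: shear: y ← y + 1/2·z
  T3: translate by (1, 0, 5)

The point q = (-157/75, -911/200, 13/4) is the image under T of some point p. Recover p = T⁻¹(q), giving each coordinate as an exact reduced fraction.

p = (8/3, -4, -7/4)

T1 = [7/25 24/25 0 0; -24/25 7/25 0 0; 0 0 1 0; 0 0 0 1]
T2·T1 = [7/25 24/25 0 0; -24/25 7/25 1/2 0; 0 0 1 0; 0 0 0 1]
T3·…·T1 = [7/25 24/25 0 1; -24/25 7/25 1/2 0; 0 0 1 5; 0 0 0 1]
det M = 1; M⁻¹ = [7/25 -24/25 12/25 -67/25; 24/25 7/25 -7/50 -13/50; 0 0 1 -5; 0 0 0 1]
M⁻¹ · (-157/75, -911/200, 13/4)ᵀ = (8/3, -4, -7/4)ᵀ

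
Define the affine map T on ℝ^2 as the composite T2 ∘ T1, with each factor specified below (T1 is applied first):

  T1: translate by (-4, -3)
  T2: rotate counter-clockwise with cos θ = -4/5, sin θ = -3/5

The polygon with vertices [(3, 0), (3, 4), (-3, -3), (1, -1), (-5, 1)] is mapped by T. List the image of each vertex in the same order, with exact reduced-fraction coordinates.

T1 translate by (-4, -3): (3, 0) → (-1, -3); (3, 4) → (-1, 1); (-3, -3) → (-7, -6); (1, -1) → (-3, -4); (-5, 1) → (-9, -2)
T2 rotate counter-clockwise with cos θ = -4/5, sin θ = -3/5: (-1, -3) → (-1, 3); (-1, 1) → (7/5, -1/5); (-7, -6) → (2, 9); (-3, -4) → (0, 5); (-9, -2) → (6, 7)

image vertices: (-1, 3), (7/5, -1/5), (2, 9), (0, 5), (6, 7)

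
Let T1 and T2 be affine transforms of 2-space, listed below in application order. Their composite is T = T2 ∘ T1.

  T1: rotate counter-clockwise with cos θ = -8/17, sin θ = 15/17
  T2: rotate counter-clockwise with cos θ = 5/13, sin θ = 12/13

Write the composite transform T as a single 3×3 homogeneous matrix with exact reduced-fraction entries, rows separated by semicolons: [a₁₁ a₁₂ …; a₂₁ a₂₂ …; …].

T1 = [-8/17 -15/17 0; 15/17 -8/17 0; 0 0 1]
T2·T1 = [-220/221 21/221 0; -21/221 -220/221 0; 0 0 1]

T = [-220/221 21/221 0; -21/221 -220/221 0; 0 0 1]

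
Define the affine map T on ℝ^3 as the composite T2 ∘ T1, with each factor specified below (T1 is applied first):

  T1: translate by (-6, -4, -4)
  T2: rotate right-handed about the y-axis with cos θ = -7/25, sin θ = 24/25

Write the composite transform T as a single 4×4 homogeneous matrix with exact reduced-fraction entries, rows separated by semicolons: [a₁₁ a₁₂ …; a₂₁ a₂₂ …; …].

T1 = [1 0 0 -6; 0 1 0 -4; 0 0 1 -4; 0 0 0 1]
T2·T1 = [-7/25 0 24/25 -54/25; 0 1 0 -4; -24/25 0 -7/25 172/25; 0 0 0 1]

T = [-7/25 0 24/25 -54/25; 0 1 0 -4; -24/25 0 -7/25 172/25; 0 0 0 1]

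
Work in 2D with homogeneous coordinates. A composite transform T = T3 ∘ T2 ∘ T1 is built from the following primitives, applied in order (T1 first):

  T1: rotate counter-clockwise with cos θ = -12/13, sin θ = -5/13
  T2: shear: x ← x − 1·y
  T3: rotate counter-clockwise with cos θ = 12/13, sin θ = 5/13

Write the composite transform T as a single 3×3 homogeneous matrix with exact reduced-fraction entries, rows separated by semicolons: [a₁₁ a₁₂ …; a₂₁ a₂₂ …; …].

T = [-59/169 264/169 0; -95/169 -59/169 0; 0 0 1]

T1 = [-12/13 5/13 0; -5/13 -12/13 0; 0 0 1]
T2·T1 = [-7/13 17/13 0; -5/13 -12/13 0; 0 0 1]
T3·…·T1 = [-59/169 264/169 0; -95/169 -59/169 0; 0 0 1]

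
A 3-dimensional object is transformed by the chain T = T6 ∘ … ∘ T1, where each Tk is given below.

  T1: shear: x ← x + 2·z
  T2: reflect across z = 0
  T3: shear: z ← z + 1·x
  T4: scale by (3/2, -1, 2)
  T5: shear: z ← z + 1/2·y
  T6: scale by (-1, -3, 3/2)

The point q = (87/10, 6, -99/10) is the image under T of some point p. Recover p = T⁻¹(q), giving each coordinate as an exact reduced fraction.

T1 = [1 0 2 0; 0 1 0 0; 0 0 1 0; 0 0 0 1]
T2·T1 = [1 0 2 0; 0 1 0 0; 0 0 -1 0; 0 0 0 1]
T3·…·T1 = [1 0 2 0; 0 1 0 0; 1 0 1 0; 0 0 0 1]
T4·…·T1 = [3/2 0 3 0; 0 -1 0 0; 2 0 2 0; 0 0 0 1]
T5·…·T1 = [3/2 0 3 0; 0 -1 0 0; 2 -1/2 2 0; 0 0 0 1]
T6·…·T1 = [-3/2 0 -3 0; 0 3 0 0; 3 -3/4 3 0; 0 0 0 1]
det M = 27/2; M⁻¹ = [2/3 1/6 2/3 0; 0 1/3 0 0; -2/3 -1/12 -1/3 0; 0 0 0 1]
M⁻¹ · (87/10, 6, -99/10)ᵀ = (1/5, 2, -3)ᵀ

p = (1/5, 2, -3)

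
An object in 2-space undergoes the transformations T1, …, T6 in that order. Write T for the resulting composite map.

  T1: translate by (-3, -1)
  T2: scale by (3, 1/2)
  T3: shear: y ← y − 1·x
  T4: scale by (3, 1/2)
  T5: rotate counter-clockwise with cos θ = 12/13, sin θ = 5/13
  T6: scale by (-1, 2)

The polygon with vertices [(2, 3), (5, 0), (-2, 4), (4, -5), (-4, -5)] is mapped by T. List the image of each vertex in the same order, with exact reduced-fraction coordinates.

T1 translate by (-3, -1): (2, 3) → (-1, 2); (5, 0) → (2, -1); (-2, 4) → (-5, 3); (4, -5) → (1, -6); (-4, -5) → (-7, -6)
T2 scale by (3, 1/2): (-1, 2) → (-3, 1); (2, -1) → (6, -1/2); (-5, 3) → (-15, 3/2); (1, -6) → (3, -3); (-7, -6) → (-21, -3)
T3 shear: y ← y − 1·x: (-3, 1) → (-3, 4); (6, -1/2) → (6, -13/2); (-15, 3/2) → (-15, 33/2); (3, -3) → (3, -6); (-21, -3) → (-21, 18)
T4 scale by (3, 1/2): (-3, 4) → (-9, 2); (6, -13/2) → (18, -13/4); (-15, 33/2) → (-45, 33/4); (3, -6) → (9, -3); (-21, 18) → (-63, 9)
T5 rotate counter-clockwise with cos θ = 12/13, sin θ = 5/13: (-9, 2) → (-118/13, -21/13); (18, -13/4) → (929/52, 51/13); (-45, 33/4) → (-2325/52, -126/13); (9, -3) → (123/13, 9/13); (-63, 9) → (-801/13, -207/13)
T6 scale by (-1, 2): (-118/13, -21/13) → (118/13, -42/13); (929/52, 51/13) → (-929/52, 102/13); (-2325/52, -126/13) → (2325/52, -252/13); (123/13, 9/13) → (-123/13, 18/13); (-801/13, -207/13) → (801/13, -414/13)

image vertices: (118/13, -42/13), (-929/52, 102/13), (2325/52, -252/13), (-123/13, 18/13), (801/13, -414/13)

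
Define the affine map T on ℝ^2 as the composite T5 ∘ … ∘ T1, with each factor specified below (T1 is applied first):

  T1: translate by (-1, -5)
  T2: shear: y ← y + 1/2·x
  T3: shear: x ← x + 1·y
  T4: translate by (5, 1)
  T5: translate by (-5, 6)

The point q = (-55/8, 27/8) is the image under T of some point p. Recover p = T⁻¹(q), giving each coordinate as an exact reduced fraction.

p = (-9/4, 3)

T1 = [1 0 -1; 0 1 -5; 0 0 1]
T2·T1 = [1 0 -1; 1/2 1 -11/2; 0 0 1]
T3·…·T1 = [3/2 1 -13/2; 1/2 1 -11/2; 0 0 1]
T4·…·T1 = [3/2 1 -3/2; 1/2 1 -9/2; 0 0 1]
T5·…·T1 = [3/2 1 -13/2; 1/2 1 3/2; 0 0 1]
det M = 1; M⁻¹ = [1 -1 8; -1/2 3/2 -11/2; 0 0 1]
M⁻¹ · (-55/8, 27/8)ᵀ = (-9/4, 3)ᵀ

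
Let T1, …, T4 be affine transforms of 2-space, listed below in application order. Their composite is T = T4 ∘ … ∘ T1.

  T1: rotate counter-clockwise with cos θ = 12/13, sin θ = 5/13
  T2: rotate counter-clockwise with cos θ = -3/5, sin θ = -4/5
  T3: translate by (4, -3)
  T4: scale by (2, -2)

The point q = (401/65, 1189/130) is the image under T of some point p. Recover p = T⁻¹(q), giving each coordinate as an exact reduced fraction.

T1 = [12/13 -5/13 0; 5/13 12/13 0; 0 0 1]
T2·T1 = [-16/65 63/65 0; -63/65 -16/65 0; 0 0 1]
T3·…·T1 = [-16/65 63/65 4; -63/65 -16/65 -3; 0 0 1]
T4·…·T1 = [-32/65 126/65 8; 126/65 32/65 6; 0 0 1]
det M = -4; M⁻¹ = [-8/65 63/130 -25/13; 63/130 8/65 -60/13; 0 0 1]
M⁻¹ · (401/65, 1189/130)ᵀ = (7/4, -1/2)ᵀ

p = (7/4, -1/2)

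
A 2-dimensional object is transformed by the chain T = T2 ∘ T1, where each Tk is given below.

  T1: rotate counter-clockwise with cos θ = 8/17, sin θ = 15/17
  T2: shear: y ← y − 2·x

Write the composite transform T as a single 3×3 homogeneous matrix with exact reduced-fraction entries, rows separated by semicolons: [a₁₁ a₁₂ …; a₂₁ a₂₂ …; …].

T1 = [8/17 -15/17 0; 15/17 8/17 0; 0 0 1]
T2·T1 = [8/17 -15/17 0; -1/17 38/17 0; 0 0 1]

T = [8/17 -15/17 0; -1/17 38/17 0; 0 0 1]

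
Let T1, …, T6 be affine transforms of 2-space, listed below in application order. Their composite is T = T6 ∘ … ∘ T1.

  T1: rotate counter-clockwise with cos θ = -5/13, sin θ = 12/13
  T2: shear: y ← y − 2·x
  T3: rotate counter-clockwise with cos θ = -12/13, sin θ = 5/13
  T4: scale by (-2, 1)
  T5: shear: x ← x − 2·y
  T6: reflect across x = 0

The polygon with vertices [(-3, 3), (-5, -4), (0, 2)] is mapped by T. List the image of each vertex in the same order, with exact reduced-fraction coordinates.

T1 rotate counter-clockwise with cos θ = -5/13, sin θ = 12/13: (-3, 3) → (-21/13, -51/13); (-5, -4) → (73/13, -40/13); (0, 2) → (-24/13, -10/13)
T2 shear: y ← y − 2·x: (-21/13, -51/13) → (-21/13, -9/13); (73/13, -40/13) → (73/13, -186/13); (-24/13, -10/13) → (-24/13, 38/13)
T3 rotate counter-clockwise with cos θ = -12/13, sin θ = 5/13: (-21/13, -9/13) → (297/169, 3/169); (73/13, -186/13) → (54/169, 2597/169); (-24/13, 38/13) → (98/169, -576/169)
T4 scale by (-2, 1): (297/169, 3/169) → (-594/169, 3/169); (54/169, 2597/169) → (-108/169, 2597/169); (98/169, -576/169) → (-196/169, -576/169)
T5 shear: x ← x − 2·y: (-594/169, 3/169) → (-600/169, 3/169); (-108/169, 2597/169) → (-5302/169, 2597/169); (-196/169, -576/169) → (956/169, -576/169)
T6 reflect across x = 0: (-600/169, 3/169) → (600/169, 3/169); (-5302/169, 2597/169) → (5302/169, 2597/169); (956/169, -576/169) → (-956/169, -576/169)

image vertices: (600/169, 3/169), (5302/169, 2597/169), (-956/169, -576/169)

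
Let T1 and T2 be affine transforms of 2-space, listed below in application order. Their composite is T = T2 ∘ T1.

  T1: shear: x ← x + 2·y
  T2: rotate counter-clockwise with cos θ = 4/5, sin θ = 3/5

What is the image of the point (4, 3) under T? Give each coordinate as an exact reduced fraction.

T(p) = (31/5, 42/5)

T1 shear: x ← x + 2·y: (4, 3) → (10, 3)
T2 rotate counter-clockwise with cos θ = 4/5, sin θ = 3/5: (10, 3) → (31/5, 42/5)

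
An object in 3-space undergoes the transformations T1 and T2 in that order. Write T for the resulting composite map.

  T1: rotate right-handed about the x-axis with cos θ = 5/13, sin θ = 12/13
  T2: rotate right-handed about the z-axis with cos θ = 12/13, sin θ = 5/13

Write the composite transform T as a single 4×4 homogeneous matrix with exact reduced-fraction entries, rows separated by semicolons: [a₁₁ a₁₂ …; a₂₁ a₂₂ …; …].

T1 = [1 0 0 0; 0 5/13 -12/13 0; 0 12/13 5/13 0; 0 0 0 1]
T2·T1 = [12/13 -25/169 60/169 0; 5/13 60/169 -144/169 0; 0 12/13 5/13 0; 0 0 0 1]

T = [12/13 -25/169 60/169 0; 5/13 60/169 -144/169 0; 0 12/13 5/13 0; 0 0 0 1]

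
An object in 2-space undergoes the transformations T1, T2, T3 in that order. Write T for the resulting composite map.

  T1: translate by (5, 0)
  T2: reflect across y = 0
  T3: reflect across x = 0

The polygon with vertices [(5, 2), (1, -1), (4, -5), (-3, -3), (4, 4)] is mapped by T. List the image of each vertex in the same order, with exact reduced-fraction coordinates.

image vertices: (-10, -2), (-6, 1), (-9, 5), (-2, 3), (-9, -4)

T1 translate by (5, 0): (5, 2) → (10, 2); (1, -1) → (6, -1); (4, -5) → (9, -5); (-3, -3) → (2, -3); (4, 4) → (9, 4)
T2 reflect across y = 0: (10, 2) → (10, -2); (6, -1) → (6, 1); (9, -5) → (9, 5); (2, -3) → (2, 3); (9, 4) → (9, -4)
T3 reflect across x = 0: (10, -2) → (-10, -2); (6, 1) → (-6, 1); (9, 5) → (-9, 5); (2, 3) → (-2, 3); (9, -4) → (-9, -4)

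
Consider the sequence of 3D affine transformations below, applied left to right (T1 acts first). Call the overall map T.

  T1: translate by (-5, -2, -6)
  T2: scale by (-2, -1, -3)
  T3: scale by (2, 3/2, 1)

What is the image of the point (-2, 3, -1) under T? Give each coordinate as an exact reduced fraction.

T(p) = (28, -3/2, 21)

T1 translate by (-5, -2, -6): (-2, 3, -1) → (-7, 1, -7)
T2 scale by (-2, -1, -3): (-7, 1, -7) → (14, -1, 21)
T3 scale by (2, 3/2, 1): (14, -1, 21) → (28, -3/2, 21)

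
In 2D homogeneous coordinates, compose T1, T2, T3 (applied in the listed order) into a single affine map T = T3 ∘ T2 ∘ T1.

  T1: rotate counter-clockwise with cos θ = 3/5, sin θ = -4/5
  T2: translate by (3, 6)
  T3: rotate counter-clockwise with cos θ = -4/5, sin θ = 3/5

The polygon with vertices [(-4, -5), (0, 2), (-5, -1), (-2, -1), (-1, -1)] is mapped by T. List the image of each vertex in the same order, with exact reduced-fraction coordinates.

T1 rotate counter-clockwise with cos θ = 3/5, sin θ = -4/5: (-4, -5) → (-32/5, 1/5); (0, 2) → (8/5, 6/5); (-5, -1) → (-19/5, 17/5); (-2, -1) → (-2, 1); (-1, -1) → (-7/5, 1/5)
T2 translate by (3, 6): (-32/5, 1/5) → (-17/5, 31/5); (8/5, 6/5) → (23/5, 36/5); (-19/5, 17/5) → (-4/5, 47/5); (-2, 1) → (1, 7); (-7/5, 1/5) → (8/5, 31/5)
T3 rotate counter-clockwise with cos θ = -4/5, sin θ = 3/5: (-17/5, 31/5) → (-1, -7); (23/5, 36/5) → (-8, -3); (-4/5, 47/5) → (-5, -8); (1, 7) → (-5, -5); (8/5, 31/5) → (-5, -4)

image vertices: (-1, -7), (-8, -3), (-5, -8), (-5, -5), (-5, -4)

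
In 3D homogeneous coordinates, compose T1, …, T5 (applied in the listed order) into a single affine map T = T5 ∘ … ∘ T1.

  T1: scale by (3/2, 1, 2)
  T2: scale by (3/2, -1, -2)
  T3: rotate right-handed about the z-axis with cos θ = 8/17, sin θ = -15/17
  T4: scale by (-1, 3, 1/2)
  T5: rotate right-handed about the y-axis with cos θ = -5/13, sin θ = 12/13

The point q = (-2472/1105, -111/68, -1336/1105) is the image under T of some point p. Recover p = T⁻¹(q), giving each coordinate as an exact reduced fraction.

T1 = [3/2 0 0 0; 0 1 0 0; 0 0 2 0; 0 0 0 1]
T2·T1 = [9/4 0 0 0; 0 -1 0 0; 0 0 -4 0; 0 0 0 1]
T3·…·T1 = [18/17 -15/17 0 0; -135/68 -8/17 0 0; 0 0 -4 0; 0 0 0 1]
T4·…·T1 = [-18/17 15/17 0 0; -405/68 -24/17 0 0; 0 0 -2 0; 0 0 0 1]
T5·…·T1 = [90/221 -75/221 -24/13 0; -405/68 -24/17 0 0; 216/221 -180/221 10/13 0; 0 0 0 1]
det M = -27/2; M⁻¹ = [160/1989 -20/153 128/663 0; -75/221 -8/51 -180/221 0; -6/13 0 5/26 0; 0 0 0 1]
M⁻¹ · (-2472/1105, -111/68, -1336/1105)ᵀ = (-1/5, 2, 4/5)ᵀ

p = (-1/5, 2, 4/5)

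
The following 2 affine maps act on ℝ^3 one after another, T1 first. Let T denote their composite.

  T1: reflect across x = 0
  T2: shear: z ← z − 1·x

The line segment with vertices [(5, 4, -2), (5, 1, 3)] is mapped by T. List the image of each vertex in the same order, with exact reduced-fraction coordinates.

T1 reflect across x = 0: (5, 4, -2) → (-5, 4, -2); (5, 1, 3) → (-5, 1, 3)
T2 shear: z ← z − 1·x: (-5, 4, -2) → (-5, 4, 3); (-5, 1, 3) → (-5, 1, 8)

image vertices: (-5, 4, 3), (-5, 1, 8)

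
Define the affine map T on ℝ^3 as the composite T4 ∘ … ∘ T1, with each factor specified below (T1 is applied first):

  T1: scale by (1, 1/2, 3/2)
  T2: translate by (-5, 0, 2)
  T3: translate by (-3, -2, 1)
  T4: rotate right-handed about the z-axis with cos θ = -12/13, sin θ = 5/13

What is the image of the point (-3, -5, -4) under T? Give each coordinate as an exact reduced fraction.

T(p) = (309/26, -1/13, -3)

T1 scale by (1, 1/2, 3/2): (-3, -5, -4) → (-3, -5/2, -6)
T2 translate by (-5, 0, 2): (-3, -5/2, -6) → (-8, -5/2, -4)
T3 translate by (-3, -2, 1): (-8, -5/2, -4) → (-11, -9/2, -3)
T4 rotate right-handed about the z-axis with cos θ = -12/13, sin θ = 5/13: (-11, -9/2, -3) → (309/26, -1/13, -3)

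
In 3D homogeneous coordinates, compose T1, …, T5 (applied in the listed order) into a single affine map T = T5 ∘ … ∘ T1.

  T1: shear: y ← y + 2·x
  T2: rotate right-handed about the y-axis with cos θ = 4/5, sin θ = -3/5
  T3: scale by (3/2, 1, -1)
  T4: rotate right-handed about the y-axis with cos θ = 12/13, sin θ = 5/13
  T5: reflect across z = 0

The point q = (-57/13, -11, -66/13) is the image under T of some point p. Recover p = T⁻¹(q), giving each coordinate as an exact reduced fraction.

p = (-5, -1, 0)

T1 = [1 0 0 0; 2 1 0 0; 0 0 1 0; 0 0 0 1]
T2·T1 = [4/5 0 -3/5 0; 2 1 0 0; 3/5 0 4/5 0; 0 0 0 1]
T3·…·T1 = [6/5 0 -9/10 0; 2 1 0 0; -3/5 0 -4/5 0; 0 0 0 1]
T4·…·T1 = [57/65 0 -74/65 0; 2 1 0 0; -66/65 0 -51/130 0; 0 0 0 1]
T5·…·T1 = [57/65 0 -74/65 0; 2 1 0 0; 66/65 0 51/130 0; 0 0 0 1]
det M = 3/2; M⁻¹ = [17/65 0 148/195 0; -34/65 1 -296/195 0; -44/65 0 38/65 0; 0 0 0 1]
M⁻¹ · (-57/13, -11, -66/13)ᵀ = (-5, -1, 0)ᵀ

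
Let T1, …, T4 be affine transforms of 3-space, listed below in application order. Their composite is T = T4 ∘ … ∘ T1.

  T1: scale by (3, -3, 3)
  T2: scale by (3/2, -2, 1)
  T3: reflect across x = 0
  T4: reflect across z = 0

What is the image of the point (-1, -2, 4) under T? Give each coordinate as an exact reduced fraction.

T1 scale by (3, -3, 3): (-1, -2, 4) → (-3, 6, 12)
T2 scale by (3/2, -2, 1): (-3, 6, 12) → (-9/2, -12, 12)
T3 reflect across x = 0: (-9/2, -12, 12) → (9/2, -12, 12)
T4 reflect across z = 0: (9/2, -12, 12) → (9/2, -12, -12)

T(p) = (9/2, -12, -12)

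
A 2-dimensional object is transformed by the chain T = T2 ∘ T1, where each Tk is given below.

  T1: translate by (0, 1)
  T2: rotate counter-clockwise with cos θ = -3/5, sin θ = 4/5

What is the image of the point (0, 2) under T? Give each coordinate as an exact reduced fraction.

T1 translate by (0, 1): (0, 2) → (0, 3)
T2 rotate counter-clockwise with cos θ = -3/5, sin θ = 4/5: (0, 3) → (-12/5, -9/5)

T(p) = (-12/5, -9/5)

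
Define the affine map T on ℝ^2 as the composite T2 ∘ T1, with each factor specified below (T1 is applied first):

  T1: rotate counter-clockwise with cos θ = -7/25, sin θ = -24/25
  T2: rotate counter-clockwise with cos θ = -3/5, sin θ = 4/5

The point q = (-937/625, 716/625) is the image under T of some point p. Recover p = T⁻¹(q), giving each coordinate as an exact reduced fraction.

T1 = [-7/25 24/25 0; -24/25 -7/25 0; 0 0 1]
T2·T1 = [117/125 -44/125 0; 44/125 117/125 0; 0 0 1]
det M = 1; M⁻¹ = [117/125 44/125 0; -44/125 117/125 0; 0 0 1]
M⁻¹ · (-937/625, 716/625)ᵀ = (-1, 8/5)ᵀ

p = (-1, 8/5)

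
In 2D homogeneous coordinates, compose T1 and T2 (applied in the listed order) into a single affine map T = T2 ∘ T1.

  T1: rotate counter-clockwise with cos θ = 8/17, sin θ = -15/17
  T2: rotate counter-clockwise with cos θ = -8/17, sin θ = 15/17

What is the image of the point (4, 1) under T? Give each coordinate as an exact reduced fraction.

T(p) = (404/289, 1121/289)

T1 rotate counter-clockwise with cos θ = 8/17, sin θ = -15/17: (4, 1) → (47/17, -52/17)
T2 rotate counter-clockwise with cos θ = -8/17, sin θ = 15/17: (47/17, -52/17) → (404/289, 1121/289)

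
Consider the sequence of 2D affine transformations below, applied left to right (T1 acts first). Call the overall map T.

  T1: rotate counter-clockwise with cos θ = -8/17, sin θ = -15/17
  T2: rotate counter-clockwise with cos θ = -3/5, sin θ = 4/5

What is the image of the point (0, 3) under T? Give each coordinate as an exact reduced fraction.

T(p) = (-39/85, 252/85)

T1 rotate counter-clockwise with cos θ = -8/17, sin θ = -15/17: (0, 3) → (45/17, -24/17)
T2 rotate counter-clockwise with cos θ = -3/5, sin θ = 4/5: (45/17, -24/17) → (-39/85, 252/85)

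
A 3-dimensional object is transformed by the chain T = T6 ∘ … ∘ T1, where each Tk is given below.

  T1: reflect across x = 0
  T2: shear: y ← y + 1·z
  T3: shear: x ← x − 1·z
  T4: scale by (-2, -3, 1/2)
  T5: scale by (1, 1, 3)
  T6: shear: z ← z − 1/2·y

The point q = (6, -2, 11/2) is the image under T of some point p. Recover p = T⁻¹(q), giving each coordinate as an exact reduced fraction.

p = (0, -7/3, 3)

T1 = [-1 0 0 0; 0 1 0 0; 0 0 1 0; 0 0 0 1]
T2·T1 = [-1 0 0 0; 0 1 1 0; 0 0 1 0; 0 0 0 1]
T3·…·T1 = [-1 0 -1 0; 0 1 1 0; 0 0 1 0; 0 0 0 1]
T4·…·T1 = [2 0 2 0; 0 -3 -3 0; 0 0 1/2 0; 0 0 0 1]
T5·…·T1 = [2 0 2 0; 0 -3 -3 0; 0 0 3/2 0; 0 0 0 1]
T6·…·T1 = [2 0 2 0; 0 -3 -3 0; 0 3/2 3 0; 0 0 0 1]
det M = -9; M⁻¹ = [1/2 -1/3 -2/3 0; 0 -2/3 -2/3 0; 0 1/3 2/3 0; 0 0 0 1]
M⁻¹ · (6, -2, 11/2)ᵀ = (0, -7/3, 3)ᵀ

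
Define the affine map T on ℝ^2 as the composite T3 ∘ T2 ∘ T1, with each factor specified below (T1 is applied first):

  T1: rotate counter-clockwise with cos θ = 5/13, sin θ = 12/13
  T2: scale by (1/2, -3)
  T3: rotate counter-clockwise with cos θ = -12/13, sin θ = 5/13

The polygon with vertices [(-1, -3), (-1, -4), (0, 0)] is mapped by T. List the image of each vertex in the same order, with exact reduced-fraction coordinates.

image vertices: (-591/169, -1789/338), (-738/169, -2089/338), (0, 0)

T1 rotate counter-clockwise with cos θ = 5/13, sin θ = 12/13: (-1, -3) → (31/13, -27/13); (-1, -4) → (43/13, -32/13); (0, 0) → (0, 0)
T2 scale by (1/2, -3): (31/13, -27/13) → (31/26, 81/13); (43/13, -32/13) → (43/26, 96/13); (0, 0) → (0, 0)
T3 rotate counter-clockwise with cos θ = -12/13, sin θ = 5/13: (31/26, 81/13) → (-591/169, -1789/338); (43/26, 96/13) → (-738/169, -2089/338); (0, 0) → (0, 0)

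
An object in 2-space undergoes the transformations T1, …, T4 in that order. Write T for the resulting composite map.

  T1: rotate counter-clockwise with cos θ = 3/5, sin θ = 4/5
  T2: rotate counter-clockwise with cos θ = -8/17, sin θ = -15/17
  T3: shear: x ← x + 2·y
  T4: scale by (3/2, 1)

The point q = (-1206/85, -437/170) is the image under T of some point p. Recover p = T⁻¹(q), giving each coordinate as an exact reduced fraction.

T1 = [3/5 -4/5 0; 4/5 3/5 0; 0 0 1]
T2·T1 = [36/85 77/85 0; -77/85 36/85 0; 0 0 1]
T3·…·T1 = [-118/85 149/85 0; -77/85 36/85 0; 0 0 1]
T4·…·T1 = [-177/85 447/170 0; -77/85 36/85 0; 0 0 1]
det M = 3/2; M⁻¹ = [24/85 -149/85 0; 154/255 -118/85 0; 0 0 1]
M⁻¹ · (-1206/85, -437/170)ᵀ = (1/2, -5)ᵀ

p = (1/2, -5)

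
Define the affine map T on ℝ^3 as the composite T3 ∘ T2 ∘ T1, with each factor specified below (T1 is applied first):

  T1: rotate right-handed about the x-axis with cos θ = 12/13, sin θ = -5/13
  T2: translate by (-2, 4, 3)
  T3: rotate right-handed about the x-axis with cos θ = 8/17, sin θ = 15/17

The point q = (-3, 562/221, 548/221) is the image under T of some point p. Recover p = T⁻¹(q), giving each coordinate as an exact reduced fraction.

p = (-1, 1, -4)

T1 = [1 0 0 0; 0 12/13 5/13 0; 0 -5/13 12/13 0; 0 0 0 1]
T2·T1 = [1 0 0 -2; 0 12/13 5/13 4; 0 -5/13 12/13 3; 0 0 0 1]
T3·…·T1 = [1 0 0 -2; 0 171/221 -140/221 -13/17; 0 140/221 171/221 84/17; 0 0 0 1]
det M = 1; M⁻¹ = [1 0 0 2; 0 171/221 140/221 -33/13; 0 -140/221 171/221 -56/13; 0 0 0 1]
M⁻¹ · (-3, 562/221, 548/221)ᵀ = (-1, 1, -4)ᵀ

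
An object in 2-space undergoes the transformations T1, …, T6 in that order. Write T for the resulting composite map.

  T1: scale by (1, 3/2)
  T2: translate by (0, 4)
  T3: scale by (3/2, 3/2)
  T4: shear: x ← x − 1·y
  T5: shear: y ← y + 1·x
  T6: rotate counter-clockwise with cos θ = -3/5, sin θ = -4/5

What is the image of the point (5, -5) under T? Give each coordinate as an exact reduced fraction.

T(p) = (-33/20, -147/10)

T1 scale by (1, 3/2): (5, -5) → (5, -15/2)
T2 translate by (0, 4): (5, -15/2) → (5, -7/2)
T3 scale by (3/2, 3/2): (5, -7/2) → (15/2, -21/4)
T4 shear: x ← x − 1·y: (15/2, -21/4) → (51/4, -21/4)
T5 shear: y ← y + 1·x: (51/4, -21/4) → (51/4, 15/2)
T6 rotate counter-clockwise with cos θ = -3/5, sin θ = -4/5: (51/4, 15/2) → (-33/20, -147/10)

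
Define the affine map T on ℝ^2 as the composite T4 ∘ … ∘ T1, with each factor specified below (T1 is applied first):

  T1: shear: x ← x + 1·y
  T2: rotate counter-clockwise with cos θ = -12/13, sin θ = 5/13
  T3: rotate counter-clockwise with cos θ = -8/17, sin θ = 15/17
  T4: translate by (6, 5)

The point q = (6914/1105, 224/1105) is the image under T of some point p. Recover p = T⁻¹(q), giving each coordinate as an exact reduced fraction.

T1 = [1 1 0; 0 1 0; 0 0 1]
T2·T1 = [-12/13 -17/13 0; 5/13 -7/13 0; 0 0 1]
T3·…·T1 = [21/221 241/221 0; -220/221 -199/221 0; 0 0 1]
T4·…·T1 = [21/221 241/221 6; -220/221 -199/221 5; 0 0 1]
det M = 1; M⁻¹ = [-199/221 -241/221 2399/221; 220/221 21/221 -1425/221; 0 0 1]
M⁻¹ · (6914/1105, 224/1105)ᵀ = (5, -1/5)ᵀ

p = (5, -1/5)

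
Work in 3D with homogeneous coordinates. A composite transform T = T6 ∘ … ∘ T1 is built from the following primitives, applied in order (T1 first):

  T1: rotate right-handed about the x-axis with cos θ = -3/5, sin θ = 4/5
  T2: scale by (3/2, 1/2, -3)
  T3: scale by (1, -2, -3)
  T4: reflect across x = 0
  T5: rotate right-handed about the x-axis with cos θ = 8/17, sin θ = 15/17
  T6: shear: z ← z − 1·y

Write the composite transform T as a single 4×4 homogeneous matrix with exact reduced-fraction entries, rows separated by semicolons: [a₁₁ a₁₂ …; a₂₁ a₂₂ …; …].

T = [-3/2 0 0 0; 0 -516/85 437/85 0; 0 849/85 -593/85 0; 0 0 0 1]

T1 = [1 0 0 0; 0 -3/5 -4/5 0; 0 4/5 -3/5 0; 0 0 0 1]
T2·T1 = [3/2 0 0 0; 0 -3/10 -2/5 0; 0 -12/5 9/5 0; 0 0 0 1]
T3·…·T1 = [3/2 0 0 0; 0 3/5 4/5 0; 0 36/5 -27/5 0; 0 0 0 1]
T4·…·T1 = [-3/2 0 0 0; 0 3/5 4/5 0; 0 36/5 -27/5 0; 0 0 0 1]
T5·…·T1 = [-3/2 0 0 0; 0 -516/85 437/85 0; 0 333/85 -156/85 0; 0 0 0 1]
T6·…·T1 = [-3/2 0 0 0; 0 -516/85 437/85 0; 0 849/85 -593/85 0; 0 0 0 1]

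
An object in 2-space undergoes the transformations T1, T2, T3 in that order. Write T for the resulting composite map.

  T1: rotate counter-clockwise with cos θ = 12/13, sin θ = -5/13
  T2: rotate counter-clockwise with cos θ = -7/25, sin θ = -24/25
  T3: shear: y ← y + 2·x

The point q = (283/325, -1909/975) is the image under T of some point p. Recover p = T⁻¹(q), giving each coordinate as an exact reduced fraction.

T1 = [12/13 5/13 0; -5/13 12/13 0; 0 0 1]
T2·T1 = [-204/325 253/325 0; -253/325 -204/325 0; 0 0 1]
T3·…·T1 = [-204/325 253/325 0; -661/325 302/325 0; 0 0 1]
det M = 1; M⁻¹ = [302/325 -253/325 0; 661/325 -204/325 0; 0 0 1]
M⁻¹ · (283/325, -1909/975)ᵀ = (7/3, 3)ᵀ

p = (7/3, 3)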